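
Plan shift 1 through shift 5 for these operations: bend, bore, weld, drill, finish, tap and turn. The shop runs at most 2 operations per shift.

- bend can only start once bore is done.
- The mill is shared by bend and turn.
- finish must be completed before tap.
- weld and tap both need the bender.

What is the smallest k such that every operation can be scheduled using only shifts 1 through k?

The precedence chain requires at least 2 distinct shifts.
With at most 2 per shift and 7 operations, at least 4 shifts are needed.
4 works (last occupied shift: shift 4): for example turn -> shift 4, finish -> shift 1, tap -> shift 2, weld -> shift 3, bend -> shift 2, drill -> shift 3, bore -> shift 1.

4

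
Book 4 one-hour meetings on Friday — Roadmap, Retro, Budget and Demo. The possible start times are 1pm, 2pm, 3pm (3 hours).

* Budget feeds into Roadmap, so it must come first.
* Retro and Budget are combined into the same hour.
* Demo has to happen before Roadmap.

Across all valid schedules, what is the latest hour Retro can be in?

2pm

Retro must be in the same hour as Budget, which can't be after 2pm, so Retro is at most 2pm.
Retro at 2pm is achievable: Retro -> 2pm, Demo -> 1pm, Roadmap -> 3pm, Budget -> 2pm.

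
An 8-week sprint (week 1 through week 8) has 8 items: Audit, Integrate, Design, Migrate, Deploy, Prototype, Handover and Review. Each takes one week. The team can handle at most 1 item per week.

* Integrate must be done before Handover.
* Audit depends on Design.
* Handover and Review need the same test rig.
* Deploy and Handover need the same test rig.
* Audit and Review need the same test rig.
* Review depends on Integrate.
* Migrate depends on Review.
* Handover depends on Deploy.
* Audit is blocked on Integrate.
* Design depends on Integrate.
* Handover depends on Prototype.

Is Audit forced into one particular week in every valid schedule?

No

Audit can be week 3 (e.g. Deploy=week 4; Review=week 7; Integrate=week 1; Migrate=week 8; Handover=week 6; Audit=week 3; Design=week 2; Prototype=week 5) or week 4 (e.g. Audit -> week 4, Migrate -> week 8, Deploy -> week 3, Handover -> week 6, Integrate -> week 1, Prototype -> week 5, Review -> week 7, Design -> week 2).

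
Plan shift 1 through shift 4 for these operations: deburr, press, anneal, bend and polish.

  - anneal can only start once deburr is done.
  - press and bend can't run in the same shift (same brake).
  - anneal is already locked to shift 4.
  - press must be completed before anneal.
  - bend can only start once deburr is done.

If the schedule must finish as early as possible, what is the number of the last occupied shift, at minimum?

The precedence chain requires at least 2 distinct shifts.
anneal can't be placed before shift 4, so the schedule must run through at least shift 4.
4 works (last occupied shift: shift 4): for example polish -> shift 1; press -> shift 1; anneal -> shift 4; deburr -> shift 1; bend -> shift 2.

4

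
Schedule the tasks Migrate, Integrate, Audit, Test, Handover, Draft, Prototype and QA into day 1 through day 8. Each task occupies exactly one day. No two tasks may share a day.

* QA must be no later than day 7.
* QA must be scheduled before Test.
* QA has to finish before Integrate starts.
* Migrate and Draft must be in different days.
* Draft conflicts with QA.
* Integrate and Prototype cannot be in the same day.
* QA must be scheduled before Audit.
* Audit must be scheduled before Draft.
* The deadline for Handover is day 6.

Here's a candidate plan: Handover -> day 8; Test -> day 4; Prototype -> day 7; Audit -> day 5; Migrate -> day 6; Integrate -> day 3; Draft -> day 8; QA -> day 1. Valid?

QA must be scheduled before Test — holds.
QA has to finish before Integrate starts — holds.
Audit must be scheduled before Draft — holds.
Migrate and Draft must be in different days — holds.
Draft conflicts with QA — holds.
Integrate and Prototype cannot be in the same day — holds.
QA must be no later than day 7 — holds.
QA must be scheduled before Audit — holds.
No two tasks may share a day — violated.
The deadline for Handover is day 6 — violated.

No — it violates: The deadline for Handover is day 6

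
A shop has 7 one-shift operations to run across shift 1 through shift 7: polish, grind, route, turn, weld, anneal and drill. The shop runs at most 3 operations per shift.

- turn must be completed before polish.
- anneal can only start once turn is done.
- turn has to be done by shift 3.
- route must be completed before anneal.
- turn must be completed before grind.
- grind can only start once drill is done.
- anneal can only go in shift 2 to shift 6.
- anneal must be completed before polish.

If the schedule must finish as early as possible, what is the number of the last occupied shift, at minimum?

The precedence chain requires at least 3 distinct shifts.
With at most 3 per shift and 7 operations, at least 3 shifts are needed.
3 works (last occupied shift: shift 3): for example anneal -> shift 2, route -> shift 1, turn -> shift 1, drill -> shift 1, polish -> shift 3, grind -> shift 2, weld -> shift 2.

3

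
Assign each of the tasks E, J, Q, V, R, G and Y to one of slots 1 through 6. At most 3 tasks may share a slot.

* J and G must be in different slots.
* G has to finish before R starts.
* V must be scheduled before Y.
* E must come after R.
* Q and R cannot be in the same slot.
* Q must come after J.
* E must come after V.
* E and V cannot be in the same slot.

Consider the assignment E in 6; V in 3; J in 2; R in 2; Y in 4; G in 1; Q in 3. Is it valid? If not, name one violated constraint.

At most 3 tasks may share a slot — holds.
V must be scheduled before Y — holds.
E must come after V — holds.
E must come after R — holds.
Q and R cannot be in the same slot — holds.
Q must come after J — holds.
E and V cannot be in the same slot — holds.
J and G must be in different slots — holds.
G has to finish before R starts — holds.

Valid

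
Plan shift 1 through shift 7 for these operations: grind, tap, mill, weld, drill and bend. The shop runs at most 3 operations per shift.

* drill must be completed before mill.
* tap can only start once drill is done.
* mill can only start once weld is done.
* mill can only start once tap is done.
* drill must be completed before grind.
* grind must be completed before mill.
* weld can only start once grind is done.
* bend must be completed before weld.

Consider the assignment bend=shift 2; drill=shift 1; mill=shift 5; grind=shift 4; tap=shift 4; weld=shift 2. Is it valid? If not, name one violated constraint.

No. weld can only start once grind is done is not satisfied.

mill can only start once tap is done — holds.
bend must be completed before weld — violated.
drill must be completed before grind — holds.
mill can only start once weld is done — holds.
drill must be completed before mill — holds.
weld can only start once grind is done — violated.
grind must be completed before mill — holds.
The shop runs at most 3 operations per shift — holds.
tap can only start once drill is done — holds.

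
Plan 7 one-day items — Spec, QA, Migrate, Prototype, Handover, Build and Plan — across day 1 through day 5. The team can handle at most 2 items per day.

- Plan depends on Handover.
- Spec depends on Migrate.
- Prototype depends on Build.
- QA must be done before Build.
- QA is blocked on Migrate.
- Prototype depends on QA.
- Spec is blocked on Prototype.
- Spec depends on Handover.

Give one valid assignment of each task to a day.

Spec in day 5, Handover in day 1, QA in day 2, Migrate in day 1, Build in day 3, Prototype in day 4, Plan in day 2

Checking: QA(day 2) before Prototype(day 4); Handover(day 1) before Spec(day 5); Migrate(day 1) before Spec(day 5); QA(day 2) before Build(day 3); Build(day 3) before Prototype(day 4); Prototype(day 4) before Spec(day 5); Handover(day 1) before Plan(day 2); Migrate(day 1) before QA(day 2); max 2 per day (cap 2).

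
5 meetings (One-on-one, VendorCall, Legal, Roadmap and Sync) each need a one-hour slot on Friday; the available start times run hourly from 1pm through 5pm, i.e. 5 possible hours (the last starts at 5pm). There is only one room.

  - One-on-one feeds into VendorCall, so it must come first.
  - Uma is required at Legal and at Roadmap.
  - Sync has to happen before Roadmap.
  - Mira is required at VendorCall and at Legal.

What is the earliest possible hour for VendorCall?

Precedence pushes VendorCall to at least 2pm.
VendorCall at 2pm is achievable: Legal -> 5pm, Sync -> 3pm, One-on-one -> 1pm, Roadmap -> 4pm, VendorCall -> 2pm.

2pm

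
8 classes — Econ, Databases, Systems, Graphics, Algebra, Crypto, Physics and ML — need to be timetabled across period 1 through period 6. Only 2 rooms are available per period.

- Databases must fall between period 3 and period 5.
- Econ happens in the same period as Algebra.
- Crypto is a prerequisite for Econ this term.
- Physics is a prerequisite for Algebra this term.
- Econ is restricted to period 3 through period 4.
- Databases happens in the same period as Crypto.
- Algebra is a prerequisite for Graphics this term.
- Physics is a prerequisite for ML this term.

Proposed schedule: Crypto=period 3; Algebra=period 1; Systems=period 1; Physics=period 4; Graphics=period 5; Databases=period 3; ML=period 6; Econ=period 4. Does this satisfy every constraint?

Databases must fall between period 3 and period 5 — holds.
Crypto is a prerequisite for Econ this term — holds.
Econ is restricted to period 3 through period 4 — holds.
Physics is a prerequisite for ML this term — holds.
Algebra is a prerequisite for Graphics this term — holds.
Econ happens in the same period as Algebra — violated.
Physics is a prerequisite for Algebra this term — violated.
Only 2 rooms are available per period — holds.
Databases happens in the same period as Crypto — holds.

Invalid. Physics is a prerequisite for Algebra this term.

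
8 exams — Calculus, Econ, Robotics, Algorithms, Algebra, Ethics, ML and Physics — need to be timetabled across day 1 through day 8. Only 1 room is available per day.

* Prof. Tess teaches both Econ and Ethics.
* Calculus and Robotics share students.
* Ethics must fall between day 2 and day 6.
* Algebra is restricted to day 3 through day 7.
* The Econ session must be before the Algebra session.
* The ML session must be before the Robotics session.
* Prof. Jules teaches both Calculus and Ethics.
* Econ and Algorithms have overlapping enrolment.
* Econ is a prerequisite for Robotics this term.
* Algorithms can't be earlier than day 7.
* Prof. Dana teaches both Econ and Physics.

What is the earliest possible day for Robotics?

day 3

Precedence pushes Robotics to at least day 2.
Robotics at day 3 is achievable: Algorithms=day 7, Physics=day 8, ML=day 2, Econ=day 1, Algebra=day 4, Robotics=day 3, Ethics=day 5, Calculus=day 6.
Nothing earlier works — the conflict and capacity constraints rule out every day before day 3.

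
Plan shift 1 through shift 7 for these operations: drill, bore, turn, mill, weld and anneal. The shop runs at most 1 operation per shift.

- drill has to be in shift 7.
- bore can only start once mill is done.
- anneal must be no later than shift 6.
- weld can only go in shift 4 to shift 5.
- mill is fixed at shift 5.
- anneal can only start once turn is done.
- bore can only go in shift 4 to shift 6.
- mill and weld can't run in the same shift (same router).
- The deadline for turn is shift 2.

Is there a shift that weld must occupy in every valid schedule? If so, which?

shift 4

weld's window is shift 4–shift 5.
mill is fixed at shift 5, and weld can't share a shift with mill.
So weld must be shift 4.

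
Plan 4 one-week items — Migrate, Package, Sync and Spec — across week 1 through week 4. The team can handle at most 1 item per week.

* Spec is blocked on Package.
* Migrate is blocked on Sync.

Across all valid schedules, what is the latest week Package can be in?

Downstream work caps Package at week 3.
Package at week 3 is achievable: Spec in week 4, Migrate in week 2, Package in week 3, Sync in week 1.

week 3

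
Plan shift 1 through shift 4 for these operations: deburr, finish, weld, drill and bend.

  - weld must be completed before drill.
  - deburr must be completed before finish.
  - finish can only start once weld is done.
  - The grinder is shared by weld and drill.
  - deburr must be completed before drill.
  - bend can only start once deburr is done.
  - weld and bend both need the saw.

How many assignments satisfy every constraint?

Splitting on deburr: it can be shift 1 (37), shift 2 (17), shift 3 (3). Listing each branch's schedules as (finish, weld, drill, bend) by shift number:
deburr=shift 1: (2,1,2,2) (2,1,2,3) (2,1,2,4) (2,1,3,2) (2,1,3,3) (2,1,3,4) (2,1,4,2) (2,1,4,3) (2,1,4,4) (3,1,2,2) (3,1,2,3) (3,1,2,4) (3,1,3,2) (3,1,3,3) (3,1,3,4) (3,1,4,2) (3,1,4,3) (3,1,4,4) (3,2,3,3) (3,2,3,4) (3,2,4,3) (3,2,4,4) (4,1,2,2) (4,1,2,3) (4,1,2,4) (4,1,3,2) (4,1,3,3) (4,1,3,4) (4,1,4,2) (4,1,4,3) (4,1,4,4) (4,2,3,3) (4,2,3,4) (4,2,4,3) (4,2,4,4) (4,3,4,2) (4,3,4,4) — 37.
deburr=shift 2: (3,1,3,3) (3,1,3,4) (3,1,4,3) (3,1,4,4) (3,2,3,3) (3,2,3,4) (3,2,4,3) (3,2,4,4) (4,1,3,3) (4,1,3,4) (4,1,4,3) (4,1,4,4) (4,2,3,3) (4,2,3,4) (4,2,4,3) (4,2,4,4) (4,3,4,4) — 17.
deburr=shift 3: (4,1,4,4) (4,2,4,4) (4,3,4,4) — 3.
Summing: 37 + 17 + 3 = 57.

57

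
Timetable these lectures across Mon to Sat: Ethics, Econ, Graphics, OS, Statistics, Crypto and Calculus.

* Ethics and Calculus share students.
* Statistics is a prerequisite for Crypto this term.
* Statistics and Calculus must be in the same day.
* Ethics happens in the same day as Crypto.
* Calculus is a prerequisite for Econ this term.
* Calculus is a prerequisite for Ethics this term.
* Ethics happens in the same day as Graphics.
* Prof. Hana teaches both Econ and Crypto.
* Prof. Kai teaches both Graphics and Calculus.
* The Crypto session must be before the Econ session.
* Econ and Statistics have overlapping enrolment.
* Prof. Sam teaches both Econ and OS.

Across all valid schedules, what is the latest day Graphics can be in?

Fri

Graphics must be in the same day as Ethics, which can't be before Tue, so Graphics is at least Tue; Graphics must be in the same day as Crypto, which can't be after Fri, so Graphics is at most Fri.
Graphics at Fri is achievable: Graphics=Fri, Statistics=Mon, Crypto=Fri, Ethics=Fri, Calculus=Mon, Econ=Sat, OS=Mon.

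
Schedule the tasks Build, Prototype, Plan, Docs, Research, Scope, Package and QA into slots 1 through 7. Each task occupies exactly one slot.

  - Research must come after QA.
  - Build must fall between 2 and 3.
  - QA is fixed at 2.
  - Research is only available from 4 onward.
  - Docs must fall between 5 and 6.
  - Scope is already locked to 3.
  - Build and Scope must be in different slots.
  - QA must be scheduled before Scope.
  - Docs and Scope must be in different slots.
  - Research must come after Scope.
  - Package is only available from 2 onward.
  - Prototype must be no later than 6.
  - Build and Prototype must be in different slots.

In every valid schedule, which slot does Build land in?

Build's window is 2–3.
Scope is fixed at 3, and Build can't share a slot with Scope.
So Build must be 2.

2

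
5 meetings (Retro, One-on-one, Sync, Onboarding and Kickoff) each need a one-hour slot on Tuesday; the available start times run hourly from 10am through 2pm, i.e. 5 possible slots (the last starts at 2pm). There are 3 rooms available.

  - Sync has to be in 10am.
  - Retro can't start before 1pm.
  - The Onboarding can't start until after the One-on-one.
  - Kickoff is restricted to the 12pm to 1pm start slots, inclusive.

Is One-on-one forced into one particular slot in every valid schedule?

One-on-one can be 10am (e.g. Sync in 10am, Kickoff in 12pm, One-on-one in 10am, Onboarding in 11am, Retro in 1pm) or 11am (e.g. One-on-one -> 11am; Onboarding -> 12pm; Sync -> 10am; Retro -> 1pm; Kickoff -> 12pm).

No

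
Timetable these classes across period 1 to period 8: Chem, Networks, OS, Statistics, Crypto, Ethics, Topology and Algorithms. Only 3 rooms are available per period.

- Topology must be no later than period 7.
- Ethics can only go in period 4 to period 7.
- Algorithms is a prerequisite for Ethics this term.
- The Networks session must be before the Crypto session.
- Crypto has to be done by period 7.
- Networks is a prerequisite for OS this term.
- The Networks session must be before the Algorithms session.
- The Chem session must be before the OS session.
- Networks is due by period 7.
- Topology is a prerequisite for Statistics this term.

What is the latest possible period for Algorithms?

Precedence pushes Algorithms to at least period 2; downstream work caps Algorithms at period 6.
Algorithms at period 6 is achievable: Statistics=period 2, Ethics=period 7, Topology=period 1, OS=period 2, Chem=period 1, Algorithms=period 6, Networks=period 1, Crypto=period 2.

period 6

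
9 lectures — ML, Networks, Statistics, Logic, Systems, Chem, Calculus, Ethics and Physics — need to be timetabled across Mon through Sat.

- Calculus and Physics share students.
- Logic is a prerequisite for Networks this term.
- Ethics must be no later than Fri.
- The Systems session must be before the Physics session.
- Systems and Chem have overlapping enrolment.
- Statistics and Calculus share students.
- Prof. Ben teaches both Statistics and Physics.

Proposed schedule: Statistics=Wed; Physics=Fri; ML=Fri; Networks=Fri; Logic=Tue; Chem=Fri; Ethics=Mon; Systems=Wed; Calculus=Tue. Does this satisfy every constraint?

Yes

Prof. Ben teaches both Statistics and Physics — holds.
The Systems session must be before the Physics session — holds.
Logic is a prerequisite for Networks this term — holds.
Calculus and Physics share students — holds.
Ethics must be no later than Fri — holds.
Statistics and Calculus share students — holds.
Systems and Chem have overlapping enrolment — holds.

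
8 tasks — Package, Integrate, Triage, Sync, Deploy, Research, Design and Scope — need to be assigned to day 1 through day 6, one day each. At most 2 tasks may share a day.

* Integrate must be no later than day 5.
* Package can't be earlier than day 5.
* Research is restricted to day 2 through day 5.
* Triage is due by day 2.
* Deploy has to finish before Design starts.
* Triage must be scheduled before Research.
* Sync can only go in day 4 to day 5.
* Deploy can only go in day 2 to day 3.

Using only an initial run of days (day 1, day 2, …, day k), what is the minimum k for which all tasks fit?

5 days

The precedence chain requires at least 2 distinct days.
With at most 2 per day and 8 tasks, at least 4 days are needed.
Package can't be placed before day 5, so the schedule must run through at least day 5.
5 works (last occupied day: day 5): for example Sync in day 4; Design in day 3; Triage in day 1; Research in day 2; Integrate in day 1; Deploy in day 2; Scope in day 3; Package in day 5.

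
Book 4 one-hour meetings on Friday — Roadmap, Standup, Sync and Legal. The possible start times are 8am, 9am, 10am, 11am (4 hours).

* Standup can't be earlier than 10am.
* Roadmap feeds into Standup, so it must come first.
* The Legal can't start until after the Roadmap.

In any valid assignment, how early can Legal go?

Precedence pushes Legal to at least 9am.
Legal at 9am is achievable: Roadmap in 8am, Standup in 10am, Sync in 8am, Legal in 9am.

9am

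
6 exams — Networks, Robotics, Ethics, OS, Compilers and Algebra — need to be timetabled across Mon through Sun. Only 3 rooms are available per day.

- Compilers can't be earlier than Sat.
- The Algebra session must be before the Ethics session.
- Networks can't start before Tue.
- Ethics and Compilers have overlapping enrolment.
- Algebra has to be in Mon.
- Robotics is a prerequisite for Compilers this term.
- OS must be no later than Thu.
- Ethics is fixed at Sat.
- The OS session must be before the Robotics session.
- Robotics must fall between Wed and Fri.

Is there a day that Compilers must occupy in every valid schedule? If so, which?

Compilers's window is Sat–Sun.
Ethics is fixed at Sat, and Compilers can't share a day with Ethics.
So Compilers must be Sun.

Sun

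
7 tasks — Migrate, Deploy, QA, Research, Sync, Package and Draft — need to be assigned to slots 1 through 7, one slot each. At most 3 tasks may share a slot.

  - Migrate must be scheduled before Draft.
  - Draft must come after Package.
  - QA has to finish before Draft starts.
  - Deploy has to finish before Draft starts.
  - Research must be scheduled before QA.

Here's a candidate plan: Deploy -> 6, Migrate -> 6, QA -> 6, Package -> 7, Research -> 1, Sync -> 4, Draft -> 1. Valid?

Research must be scheduled before QA — holds.
Migrate must be scheduled before Draft — violated.
QA has to finish before Draft starts — violated.
Draft must come after Package — violated.
Deploy has to finish before Draft starts — violated.
At most 3 tasks may share a slot — holds.

No. Draft must come after Package is not satisfied.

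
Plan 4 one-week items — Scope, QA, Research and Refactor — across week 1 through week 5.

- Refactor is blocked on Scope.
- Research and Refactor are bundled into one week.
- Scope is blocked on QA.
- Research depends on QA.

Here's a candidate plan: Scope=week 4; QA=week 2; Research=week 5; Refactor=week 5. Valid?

Refactor is blocked on Scope — holds.
Research and Refactor are bundled into one week — holds.
Scope is blocked on QA — holds.
Research depends on QA — holds.

Yes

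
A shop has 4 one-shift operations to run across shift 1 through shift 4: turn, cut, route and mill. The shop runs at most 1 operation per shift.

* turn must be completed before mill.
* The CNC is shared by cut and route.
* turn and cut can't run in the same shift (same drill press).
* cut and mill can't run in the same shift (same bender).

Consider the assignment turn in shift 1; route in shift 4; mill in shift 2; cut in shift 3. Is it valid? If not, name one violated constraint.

Valid

turn must be completed before mill — holds.
turn and cut can't run in the same shift (same drill press) — holds.
The CNC is shared by cut and route — holds.
The shop runs at most 1 operation per shift — holds.
cut and mill can't run in the same shift (same bender) — holds.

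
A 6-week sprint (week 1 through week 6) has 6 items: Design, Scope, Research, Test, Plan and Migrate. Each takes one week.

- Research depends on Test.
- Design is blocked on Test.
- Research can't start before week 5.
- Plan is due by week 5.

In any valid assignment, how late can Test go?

week 5

Downstream work caps Test at week 5.
Test at week 5 is achievable: Test -> week 5, Scope -> week 1, Plan -> week 1, Research -> week 6, Migrate -> week 1, Design -> week 6.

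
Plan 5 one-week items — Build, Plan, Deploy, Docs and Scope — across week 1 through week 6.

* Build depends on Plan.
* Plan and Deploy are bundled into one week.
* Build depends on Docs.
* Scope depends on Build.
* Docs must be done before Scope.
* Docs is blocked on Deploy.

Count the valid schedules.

15

Splitting on Build: it can be week 3 (3), week 4 (6), week 5 (6). Listing each branch's schedules as (Plan, Deploy, Docs, Scope) by week number:
Build=week 3: (1,1,2,4) (1,1,2,5) (1,1,2,6) — 3.
Build=week 4: (1,1,2,5) (1,1,2,6) (1,1,3,5) (1,1,3,6) (2,2,3,5) (2,2,3,6) — 6.
Build=week 5: (1,1,2,6) (1,1,3,6) (1,1,4,6) (2,2,3,6) (2,2,4,6) (3,3,4,6) — 6.
Summing: 3 + 6 + 6 = 15.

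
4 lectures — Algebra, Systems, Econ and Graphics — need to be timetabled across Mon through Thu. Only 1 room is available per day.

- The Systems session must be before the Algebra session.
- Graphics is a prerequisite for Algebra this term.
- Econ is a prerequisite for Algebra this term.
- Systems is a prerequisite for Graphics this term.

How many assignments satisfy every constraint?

3

Enumerating: Systems=Mon, Econ=Wed, Graphics=Tue, Algebra=Thu | Econ -> Tue, Algebra -> Thu, Systems -> Mon, Graphics -> Wed | Graphics in Wed; Algebra in Thu; Systems in Tue; Econ in Mon.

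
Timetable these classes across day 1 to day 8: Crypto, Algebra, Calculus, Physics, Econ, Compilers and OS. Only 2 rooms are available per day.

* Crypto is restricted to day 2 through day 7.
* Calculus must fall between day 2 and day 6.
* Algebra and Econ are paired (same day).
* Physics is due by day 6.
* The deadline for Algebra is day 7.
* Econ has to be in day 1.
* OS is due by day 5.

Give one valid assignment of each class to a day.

Econ in day 1, Compilers in day 4, Physics in day 3, Crypto in day 3, Algebra in day 1, Calculus in day 2, OS in day 2

Checking: Algebra = Econ = day 1; Crypto=day 3 in [day 2,day 7]; Econ=day 1 in [day 1,day 1]; Calculus=day 2 in [day 2,day 6]; Algebra=day 1 in [day 1,day 7]; OS=day 2 in [day 1,day 5]; Physics=day 3 in [day 1,day 6]; max 2 per day (cap 2).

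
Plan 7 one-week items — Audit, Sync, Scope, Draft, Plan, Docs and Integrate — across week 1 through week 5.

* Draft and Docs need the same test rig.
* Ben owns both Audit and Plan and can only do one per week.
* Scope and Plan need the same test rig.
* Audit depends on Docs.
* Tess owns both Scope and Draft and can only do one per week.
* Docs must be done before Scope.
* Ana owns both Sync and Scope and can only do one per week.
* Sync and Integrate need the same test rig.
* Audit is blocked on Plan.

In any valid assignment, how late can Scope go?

Precedence pushes Scope to at least week 2.
Scope at week 5 is achievable: Sync=week 1; Integrate=week 2; Plan=week 1; Docs=week 1; Draft=week 2; Scope=week 5; Audit=week 2.

week 5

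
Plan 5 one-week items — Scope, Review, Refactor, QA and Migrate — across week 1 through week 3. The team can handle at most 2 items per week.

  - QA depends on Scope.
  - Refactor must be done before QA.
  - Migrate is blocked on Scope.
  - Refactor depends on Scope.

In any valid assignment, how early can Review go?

Review at week 1 is achievable: Migrate in week 2; Scope in week 1; Refactor in week 2; QA in week 3; Review in week 1.

week 1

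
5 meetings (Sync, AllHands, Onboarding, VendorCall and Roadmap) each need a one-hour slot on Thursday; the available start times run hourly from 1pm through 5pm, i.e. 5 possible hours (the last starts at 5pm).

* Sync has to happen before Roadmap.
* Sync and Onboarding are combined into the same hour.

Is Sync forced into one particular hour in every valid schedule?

Sync can be 1pm (e.g. VendorCall=1pm; Onboarding=1pm; Roadmap=2pm; Sync=1pm; AllHands=1pm) or 2pm (e.g. VendorCall=1pm; Onboarding=2pm; AllHands=1pm; Sync=2pm; Roadmap=3pm).

No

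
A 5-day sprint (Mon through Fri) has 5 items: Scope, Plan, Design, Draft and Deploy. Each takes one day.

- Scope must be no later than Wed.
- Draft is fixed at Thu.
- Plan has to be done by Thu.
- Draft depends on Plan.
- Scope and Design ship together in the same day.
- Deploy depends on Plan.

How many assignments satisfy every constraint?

Splitting on Scope: it can be Mon (9), Tue (9), Wed (9). Listing each branch's schedules as (Plan, Design, Draft, Deploy):
Scope=Mon: (Mon,Mon,Thu,Tue) (Mon,Mon,Thu,Wed) (Mon,Mon,Thu,Thu) (Mon,Mon,Thu,Fri) (Tue,Mon,Thu,Wed) (Tue,Mon,Thu,Thu) (Tue,Mon,Thu,Fri) (Wed,Mon,Thu,Thu) (Wed,Mon,Thu,Fri) — 9.
Scope=Tue: (Mon,Tue,Thu,Tue) (Mon,Tue,Thu,Wed) (Mon,Tue,Thu,Thu) (Mon,Tue,Thu,Fri) (Tue,Tue,Thu,Wed) (Tue,Tue,Thu,Thu) (Tue,Tue,Thu,Fri) (Wed,Tue,Thu,Thu) (Wed,Tue,Thu,Fri) — 9.
Scope=Wed: (Mon,Wed,Thu,Tue) (Mon,Wed,Thu,Wed) (Mon,Wed,Thu,Thu) (Mon,Wed,Thu,Fri) (Tue,Wed,Thu,Wed) (Tue,Wed,Thu,Thu) (Tue,Wed,Thu,Fri) (Wed,Wed,Thu,Thu) (Wed,Wed,Thu,Fri) — 9.
Summing: 9 + 9 + 9 = 27.

27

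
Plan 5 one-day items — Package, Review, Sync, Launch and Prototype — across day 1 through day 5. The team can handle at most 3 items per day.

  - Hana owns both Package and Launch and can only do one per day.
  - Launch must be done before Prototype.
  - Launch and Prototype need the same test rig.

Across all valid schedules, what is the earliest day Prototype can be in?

day 2

Precedence pushes Prototype to at least day 2.
Prototype at day 2 is achievable: Sync -> day 1; Package -> day 2; Review -> day 1; Prototype -> day 2; Launch -> day 1.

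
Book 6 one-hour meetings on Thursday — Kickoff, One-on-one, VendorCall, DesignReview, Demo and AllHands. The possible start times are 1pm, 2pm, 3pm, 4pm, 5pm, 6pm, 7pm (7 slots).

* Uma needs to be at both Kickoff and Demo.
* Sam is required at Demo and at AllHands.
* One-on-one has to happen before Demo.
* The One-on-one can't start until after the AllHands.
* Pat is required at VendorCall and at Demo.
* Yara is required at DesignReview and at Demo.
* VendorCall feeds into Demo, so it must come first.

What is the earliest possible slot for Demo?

Precedence pushes Demo to at least 3pm.
Demo at 3pm is achievable: Kickoff in 1pm; Demo in 3pm; DesignReview in 1pm; One-on-one in 2pm; AllHands in 1pm; VendorCall in 1pm.

3pm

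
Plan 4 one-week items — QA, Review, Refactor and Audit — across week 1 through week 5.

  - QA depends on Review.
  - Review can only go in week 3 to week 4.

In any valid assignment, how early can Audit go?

Audit at week 1 is achievable: QA -> week 4; Review -> week 3; Refactor -> week 1; Audit -> week 1.

week 1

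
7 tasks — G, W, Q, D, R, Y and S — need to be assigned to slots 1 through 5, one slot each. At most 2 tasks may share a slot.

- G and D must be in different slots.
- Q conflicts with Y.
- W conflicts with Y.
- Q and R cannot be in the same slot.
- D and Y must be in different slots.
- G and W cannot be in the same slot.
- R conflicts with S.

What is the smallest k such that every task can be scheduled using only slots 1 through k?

With at most 2 per slot and 7 tasks, at least 4 slots are needed.
4 works (last occupied slot: 4): for example Q=1, S=4, R=3, W=2, G=1, D=2, Y=3.

4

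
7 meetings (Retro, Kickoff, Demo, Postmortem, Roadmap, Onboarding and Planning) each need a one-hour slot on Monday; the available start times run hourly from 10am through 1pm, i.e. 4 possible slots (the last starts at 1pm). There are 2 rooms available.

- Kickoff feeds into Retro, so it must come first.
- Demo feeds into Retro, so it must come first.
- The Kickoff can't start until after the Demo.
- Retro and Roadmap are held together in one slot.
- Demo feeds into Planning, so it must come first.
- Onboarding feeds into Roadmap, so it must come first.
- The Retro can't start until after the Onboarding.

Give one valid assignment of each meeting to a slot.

Planning=11am; Roadmap=12pm; Postmortem=1pm; Onboarding=10am; Retro=12pm; Demo=10am; Kickoff=11am

Checking: Onboarding(10am) before Roadmap(12pm); Demo(10am) before Kickoff(11am); Onboarding(10am) before Retro(12pm); Demo(10am) before Planning(11am); Kickoff(11am) before Retro(12pm); Demo(10am) before Retro(12pm); Retro = Roadmap = 12pm; max 2 per slot (cap 2).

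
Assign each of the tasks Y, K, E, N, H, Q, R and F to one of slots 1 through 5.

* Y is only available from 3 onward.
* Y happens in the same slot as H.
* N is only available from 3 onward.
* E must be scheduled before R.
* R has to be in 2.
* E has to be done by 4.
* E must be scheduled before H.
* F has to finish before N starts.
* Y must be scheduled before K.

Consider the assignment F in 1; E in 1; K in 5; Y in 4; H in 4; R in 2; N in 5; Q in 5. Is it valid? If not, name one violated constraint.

N is only available from 3 onward — holds.
E must be scheduled before H — holds.
F has to finish before N starts — holds.
Y is only available from 3 onward — holds.
Y must be scheduled before K — holds.
R has to be in 2 — holds.
E has to be done by 4 — holds.
Y happens in the same slot as H — holds.
E must be scheduled before R — holds.

Yes, all constraints hold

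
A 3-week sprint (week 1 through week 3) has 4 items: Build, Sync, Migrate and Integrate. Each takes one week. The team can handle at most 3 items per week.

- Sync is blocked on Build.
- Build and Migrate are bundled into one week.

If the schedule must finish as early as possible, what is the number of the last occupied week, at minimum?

The precedence chain requires at least 2 distinct weeks.
With at most 3 per week and 4 tasks, at least 2 weeks are needed.
2 works (last occupied week: week 2): for example Integrate -> week 1, Sync -> week 2, Migrate -> week 1, Build -> week 1.

week 2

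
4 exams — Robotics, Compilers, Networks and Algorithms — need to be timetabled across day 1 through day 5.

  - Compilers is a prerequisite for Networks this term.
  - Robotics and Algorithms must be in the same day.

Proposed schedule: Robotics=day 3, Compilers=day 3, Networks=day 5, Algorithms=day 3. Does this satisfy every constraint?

Yes

Robotics and Algorithms must be in the same day — holds.
Compilers is a prerequisite for Networks this term — holds.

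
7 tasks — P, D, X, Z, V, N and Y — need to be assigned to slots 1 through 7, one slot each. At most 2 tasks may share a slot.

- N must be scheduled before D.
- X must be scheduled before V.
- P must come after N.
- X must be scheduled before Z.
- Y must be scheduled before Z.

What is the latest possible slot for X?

Downstream work caps X at 6.
X at 6 is achievable: D -> 2; V -> 7; X -> 6; Y -> 1; P -> 2; Z -> 7; N -> 1.

6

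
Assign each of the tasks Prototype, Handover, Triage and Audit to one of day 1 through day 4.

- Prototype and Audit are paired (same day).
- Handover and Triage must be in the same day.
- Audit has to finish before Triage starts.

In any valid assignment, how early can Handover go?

Handover must be in the same day as Triage, which can't be before day 2, so Handover is at least day 2.
Handover at day 2 is achievable: Prototype -> day 1; Triage -> day 2; Audit -> day 1; Handover -> day 2.

day 2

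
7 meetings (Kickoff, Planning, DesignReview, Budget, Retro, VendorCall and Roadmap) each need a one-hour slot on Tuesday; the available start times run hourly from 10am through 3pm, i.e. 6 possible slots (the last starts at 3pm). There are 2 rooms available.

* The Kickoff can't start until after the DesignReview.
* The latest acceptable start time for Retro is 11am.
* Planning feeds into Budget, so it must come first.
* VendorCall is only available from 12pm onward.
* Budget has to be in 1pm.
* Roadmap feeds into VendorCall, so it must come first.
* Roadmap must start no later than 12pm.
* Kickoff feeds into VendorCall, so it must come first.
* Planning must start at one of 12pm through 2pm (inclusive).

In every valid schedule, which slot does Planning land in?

12pm

Planning is available from 12pm; Planning's own window allows nothing later than 2pm; downstream work caps Planning at 12pm.
So Planning is pinned to 12pm.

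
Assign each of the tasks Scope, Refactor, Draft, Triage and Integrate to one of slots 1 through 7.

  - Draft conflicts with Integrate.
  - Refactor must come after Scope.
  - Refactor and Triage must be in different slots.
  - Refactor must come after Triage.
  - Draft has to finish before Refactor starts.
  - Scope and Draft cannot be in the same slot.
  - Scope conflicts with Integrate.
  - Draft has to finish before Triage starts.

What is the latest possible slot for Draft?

Downstream work caps Draft at 5.
Draft at 5 is achievable: Refactor in 7; Triage in 6; Scope in 1; Draft in 5; Integrate in 2.

5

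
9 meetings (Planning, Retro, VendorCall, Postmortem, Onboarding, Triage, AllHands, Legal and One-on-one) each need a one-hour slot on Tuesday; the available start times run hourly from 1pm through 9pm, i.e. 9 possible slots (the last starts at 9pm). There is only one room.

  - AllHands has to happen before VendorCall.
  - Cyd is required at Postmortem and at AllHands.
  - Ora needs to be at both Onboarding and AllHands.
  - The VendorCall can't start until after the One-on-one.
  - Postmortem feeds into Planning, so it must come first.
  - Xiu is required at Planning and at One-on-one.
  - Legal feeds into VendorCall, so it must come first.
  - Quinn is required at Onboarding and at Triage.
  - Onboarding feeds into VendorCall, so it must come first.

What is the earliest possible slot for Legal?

Downstream work caps Legal at 8pm.
Legal at 1pm is achievable: Postmortem in 6pm; AllHands in 3pm; Retro in 8pm; Onboarding in 2pm; VendorCall in 5pm; One-on-one in 4pm; Legal in 1pm; Planning in 7pm; Triage in 9pm.

1pm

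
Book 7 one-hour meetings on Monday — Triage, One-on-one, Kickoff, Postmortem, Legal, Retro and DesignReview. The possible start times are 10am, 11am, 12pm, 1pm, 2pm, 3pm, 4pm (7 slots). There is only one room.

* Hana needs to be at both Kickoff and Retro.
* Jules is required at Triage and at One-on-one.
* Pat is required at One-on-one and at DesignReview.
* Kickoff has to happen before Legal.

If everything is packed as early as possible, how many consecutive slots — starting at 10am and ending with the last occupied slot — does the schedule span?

7 slots

The precedence chain requires at least 2 distinct slots.
With at most 1 per slot and 7 meetings, at least 7 slots are needed.
7 works (last occupied slot: 4pm): for example Postmortem -> 2pm, One-on-one -> 1pm, Kickoff -> 10am, Triage -> 12pm, Retro -> 3pm, Legal -> 11am, DesignReview -> 4pm.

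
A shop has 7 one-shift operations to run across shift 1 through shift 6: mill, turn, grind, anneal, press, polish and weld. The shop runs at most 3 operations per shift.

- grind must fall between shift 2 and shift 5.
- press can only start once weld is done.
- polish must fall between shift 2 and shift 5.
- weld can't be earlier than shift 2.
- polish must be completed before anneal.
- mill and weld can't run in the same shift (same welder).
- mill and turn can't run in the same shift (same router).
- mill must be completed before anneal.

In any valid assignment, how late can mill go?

shift 5

Downstream work caps mill at shift 5.
mill at shift 5 is achievable: anneal in shift 6; mill in shift 5; turn in shift 1; grind in shift 2; polish in shift 2; press in shift 3; weld in shift 2.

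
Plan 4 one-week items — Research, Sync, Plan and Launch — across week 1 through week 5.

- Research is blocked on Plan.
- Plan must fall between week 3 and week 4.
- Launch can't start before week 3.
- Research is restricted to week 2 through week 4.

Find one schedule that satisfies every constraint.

Launch in week 3, Plan in week 3, Sync in week 1, Research in week 4

Checking: Plan(week 3) before Research(week 4); Plan=week 3 in [week 3,week 4]; Launch=week 3 in [week 3,week 5]; Research=week 4 in [week 2,week 4].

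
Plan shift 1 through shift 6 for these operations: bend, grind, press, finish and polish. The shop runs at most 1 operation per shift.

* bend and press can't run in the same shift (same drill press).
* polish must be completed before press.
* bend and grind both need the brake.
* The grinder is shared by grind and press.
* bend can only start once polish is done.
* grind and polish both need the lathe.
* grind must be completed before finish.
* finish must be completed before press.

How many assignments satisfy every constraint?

54

Splitting on bend: it can be shift 2 (4), shift 3 (8), shift 4 (12), shift 5 (15), shift 6 (15). Listing each branch's schedules as (grind, press, finish, polish) by shift number:
bend=shift 2: (3,5,4,1) (3,6,4,1) (3,6,5,1) (4,6,5,1) — 4.
bend=shift 3: (1,5,4,2) (1,6,4,2) (1,6,5,2) (2,5,4,1) (2,6,4,1) (2,6,5,1) (4,6,5,1) (4,6,5,2) — 8.
bend=shift 4: (1,5,2,3) (1,5,3,2) (1,6,2,3) (1,6,3,2) (1,6,5,2) (1,6,5,3) (2,5,3,1) (2,6,3,1) (2,6,5,1) (2,6,5,3) (3,6,5,1) (3,6,5,2) — 12.
bend=shift 5: (1,4,2,3) (1,4,3,2) (1,6,2,3) (1,6,2,4) (1,6,3,2) (1,6,3,4) (1,6,4,2) (1,6,4,3) (2,4,3,1) (2,6,3,1) (2,6,3,4) (2,6,4,1) (2,6,4,3) (3,6,4,1) (3,6,4,2) — 15.
bend=shift 6: (1,4,2,3) (1,4,3,2) (1,5,2,3) (1,5,2,4) (1,5,3,2) (1,5,3,4) (1,5,4,2) (1,5,4,3) (2,4,3,1) (2,5,3,1) (2,5,3,4) (2,5,4,1) (2,5,4,3) (3,5,4,1) (3,5,4,2) — 15.
Summing: 4 + 8 + 12 + 15 + 15 = 54.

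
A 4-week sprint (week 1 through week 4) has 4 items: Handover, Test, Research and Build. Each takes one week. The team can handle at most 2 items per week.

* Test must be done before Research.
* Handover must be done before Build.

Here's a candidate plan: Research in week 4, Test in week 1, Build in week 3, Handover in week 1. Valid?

The team can handle at most 2 items per week — holds.
Test must be done before Research — holds.
Handover must be done before Build — holds.

Yes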